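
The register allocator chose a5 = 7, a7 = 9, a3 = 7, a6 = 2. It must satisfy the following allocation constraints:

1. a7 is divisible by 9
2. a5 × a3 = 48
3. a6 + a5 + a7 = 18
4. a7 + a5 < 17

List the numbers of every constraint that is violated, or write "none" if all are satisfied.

1. 9 / 9 = 1, so 9 divides 9  ✓
2. a5 × a3 = 7 × 7 = 49, not 48  ✗
3. a6 + a5 + a7 = 2 + 7 + 9 = 18  ✓
4. a7 + a5 = 9 + 7 = 16; 16 < 17  ✓

Constraint 2 is violated.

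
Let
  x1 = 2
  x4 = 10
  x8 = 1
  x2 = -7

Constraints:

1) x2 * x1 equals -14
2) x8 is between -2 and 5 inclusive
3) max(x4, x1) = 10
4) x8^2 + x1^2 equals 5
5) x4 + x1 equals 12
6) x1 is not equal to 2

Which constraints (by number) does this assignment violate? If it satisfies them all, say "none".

1) x2 * x1 = -7 * 2 = -14 — holds.
2) x8 = 1 lies in [-2, 5] — holds.
3) max(10, 2) = 10 — holds.
4) x8^2 + x1^2 = 1^2 + 2^2 = 1 + 4 = 5 — holds.
5) x4 + x1 = 10 + 2 = 12 — holds.
6) x1 = 2, but 2 is required to differ — does not hold.

Constraint 6 does not hold.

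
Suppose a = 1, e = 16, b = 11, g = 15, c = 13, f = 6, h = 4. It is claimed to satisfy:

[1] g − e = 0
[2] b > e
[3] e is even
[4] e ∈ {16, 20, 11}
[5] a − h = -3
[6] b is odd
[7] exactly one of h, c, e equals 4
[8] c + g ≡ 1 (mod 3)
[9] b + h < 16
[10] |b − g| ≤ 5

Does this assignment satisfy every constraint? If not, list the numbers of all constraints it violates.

[1] g − e = 15 − 16 = -1, not 0  false
[2] b = 11, e = 16; 11 ≤ 16 (want >)  false
[3] e = 16 is even  true
[4] e = 16 is in {16, 20, 11}  true
[5] a − h = 1 − 4 = -3  true
[6] b = 11 is odd  true
[7] h=4, c=13, e=16; 1 of them equals 4  true
[8] c + g = 28; 28 mod 3 = 1  true
[9] b + h = 11 + 4 = 15; 15 < 16  true
[10] |11 − 15| = 4; 4 ≤ 5  true

No — constraints 1 and 2 are not satisfied.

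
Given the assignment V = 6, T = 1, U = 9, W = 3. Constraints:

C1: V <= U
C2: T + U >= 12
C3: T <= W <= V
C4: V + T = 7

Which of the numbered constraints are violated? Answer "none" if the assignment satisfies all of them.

C1: V = 6, U = 9; 6 ≤ 9 — satisfied.
C2: T + U = 1 + 9 = 10; 10 < 12, bound 12 not met — violated.
C3: values 1 <= 3 <= 6 — satisfied.
C4: V + T = 6 + 1 = 7 — satisfied.

Constraint 2 is violated.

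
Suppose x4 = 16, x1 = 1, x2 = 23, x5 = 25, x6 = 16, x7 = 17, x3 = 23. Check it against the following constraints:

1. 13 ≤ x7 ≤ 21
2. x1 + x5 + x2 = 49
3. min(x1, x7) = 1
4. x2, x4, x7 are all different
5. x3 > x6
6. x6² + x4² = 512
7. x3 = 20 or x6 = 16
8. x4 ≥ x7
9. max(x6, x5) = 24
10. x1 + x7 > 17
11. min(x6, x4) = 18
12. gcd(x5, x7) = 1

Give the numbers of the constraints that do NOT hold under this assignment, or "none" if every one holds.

1. x7 = 17 lies in [13, 21] — holds.
2. x1 + x5 + x2 = 1 + 25 + 23 = 49 — holds.
3. min(1, 17) = 1 — holds.
4. values 23, 16, 17 are pairwise distinct — holds.
5. x3 = 23, x6 = 16; 23 > 16 — holds.
6. x6² + x4² = 16² + 16² = 256 + 256 = 512 — holds.
7. x3 = 23 ≠ 20, but x6 = 16 = 16 (second disjunct) — holds.
8. x4 = 16, x7 = 17; 16 < 17 (want ≥) — does not hold.
9. max(16, 25) = 25, not 24 — does not hold.
10. x1 + x7 = 1 + 17 = 18; 18 > 17 — holds.
11. min(16, 16) = 16, not 18 — does not hold.
12. gcd(25, 17) = 1 — holds.

No — constraints 8, 9, 11 are not satisfied.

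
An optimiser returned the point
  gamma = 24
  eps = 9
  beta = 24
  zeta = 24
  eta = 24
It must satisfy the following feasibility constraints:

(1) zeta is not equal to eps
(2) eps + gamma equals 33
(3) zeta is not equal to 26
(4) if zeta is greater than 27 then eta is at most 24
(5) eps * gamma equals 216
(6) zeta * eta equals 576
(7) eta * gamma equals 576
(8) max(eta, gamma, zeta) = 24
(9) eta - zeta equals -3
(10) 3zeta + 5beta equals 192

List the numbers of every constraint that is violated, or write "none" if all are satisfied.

(1) zeta = 24, eps = 9; distinct — satisfied.
(2) eps + gamma = 9 + 24 = 33 — satisfied.
(3) zeta = 24, and 24 ≠ 26 — satisfied.
(4) zeta = 24, not > 27; antecedent false, conditional vacuously true — satisfied.
(5) eps * gamma = 9 * 24 = 216 — satisfied.
(6) zeta * eta = 24 * 24 = 576 — satisfied.
(7) eta * gamma = 24 * 24 = 576 — satisfied.
(8) max(24, 24, 24) = 24 — satisfied.
(9) eta - zeta = 24 - 24 = 0, not -3 — violated.
(10) 3zeta + 5beta = 3(24) + 5(24) = 192 — satisfied.

The assignment fails constraint 9.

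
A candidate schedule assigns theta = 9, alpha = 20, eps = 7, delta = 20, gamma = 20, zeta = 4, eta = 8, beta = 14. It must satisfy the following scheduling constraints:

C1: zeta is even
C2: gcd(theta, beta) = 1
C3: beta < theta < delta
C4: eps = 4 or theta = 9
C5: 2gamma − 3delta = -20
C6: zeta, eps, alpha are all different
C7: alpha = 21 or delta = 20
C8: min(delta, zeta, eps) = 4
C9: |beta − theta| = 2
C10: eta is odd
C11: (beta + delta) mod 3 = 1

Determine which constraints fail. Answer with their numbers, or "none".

C1: zeta = 4 is even  OK
C2: gcd(9, 14) = 1  OK
C3: values 14, 9, 20; beta = 14 is not < theta = 9  FAIL
C4: eps = 7 ≠ 4, but theta = 9 = 9 (second disjunct)  OK
C5: 2gamma − 3delta = 2(20) − 3(20) = -20  OK
C6: values 4, 7, 20 are pairwise distinct  OK
C7: alpha = 20 ≠ 21, but delta = 20 = 20 (second disjunct)  OK
C8: min(20, 4, 7) = 4  OK
C9: |14 − 9| = 5, not 2  FAIL
C10: eta = 8 is even  FAIL
C11: beta + delta = 34; 34 mod 3 = 1  OK

Violated: 3, 9, 10.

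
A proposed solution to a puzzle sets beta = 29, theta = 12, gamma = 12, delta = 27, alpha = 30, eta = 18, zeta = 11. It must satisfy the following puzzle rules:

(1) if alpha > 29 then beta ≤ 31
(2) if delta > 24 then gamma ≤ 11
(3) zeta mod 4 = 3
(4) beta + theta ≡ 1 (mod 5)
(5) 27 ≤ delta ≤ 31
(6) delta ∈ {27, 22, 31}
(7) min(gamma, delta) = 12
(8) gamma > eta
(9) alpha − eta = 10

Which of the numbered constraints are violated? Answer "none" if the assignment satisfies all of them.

Constraints 2, 8, and 9 do not hold.

(1) alpha = 30 > 29, so we need beta ≤ 31; beta = 29 ≤ 31 — holds.
(2) delta = 27 > 24, so we need gamma ≤ 11; but gamma = 12 > 11 — does not hold.
(3) 11 mod 4 = 3 — holds.
(4) beta + theta = 41; 41 mod 5 = 1 — holds.
(5) delta = 27 lies in [27, 31] — holds.
(6) delta = 27 is in {27, 22, 31} — holds.
(7) min(12, 27) = 12 — holds.
(8) gamma = 12, eta = 18; 12 ≤ 18 (want >) — does not hold.
(9) alpha − eta = 30 − 18 = 12, not 10 — does not hold.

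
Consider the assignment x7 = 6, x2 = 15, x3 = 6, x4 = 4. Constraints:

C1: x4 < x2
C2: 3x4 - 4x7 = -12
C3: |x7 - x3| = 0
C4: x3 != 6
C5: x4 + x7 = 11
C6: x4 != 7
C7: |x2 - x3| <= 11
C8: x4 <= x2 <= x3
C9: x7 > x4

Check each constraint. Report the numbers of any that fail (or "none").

C1: x4 = 4, x2 = 15; 4 < 15 — holds.
C2: 3x4 - 4x7 = 3(4) - 4(6) = -12 — holds.
C3: |6 - 6| = 0 — holds.
C4: x3 = 6, but 6 is required to differ — fails.
C5: x4 + x7 = 4 + 6 = 10, not 11 — fails.
C6: x4 = 4, and 4 ≠ 7 — holds.
C7: |15 - 6| = 9; 9 ≤ 11 — holds.
C8: values 4, 15, 6; x2 = 15 is not <= x3 = 6 — fails.
C9: x7 = 6, x4 = 4; 6 > 4 — holds.

Constraints 4, 5, and 8 do not hold.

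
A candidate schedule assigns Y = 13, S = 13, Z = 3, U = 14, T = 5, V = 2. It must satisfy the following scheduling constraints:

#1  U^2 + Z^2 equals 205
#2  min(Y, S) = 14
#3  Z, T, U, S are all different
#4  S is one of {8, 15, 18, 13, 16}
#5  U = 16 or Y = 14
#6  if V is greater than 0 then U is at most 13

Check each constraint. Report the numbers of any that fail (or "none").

#1 U^2 + Z^2 = 14^2 + 3^2 = 196 + 9 = 205 — holds.
#2 min(13, 13) = 13, not 14 — does not hold.
#3 values 3, 5, 14, 13 are pairwise distinct — holds.
#4 S = 13 is in {8, 15, 18, 13, 16} — holds.
#5 U = 14 ≠ 16 and Y = 13 ≠ 14; both disjuncts false — does not hold.
#6 V = 2 > 0, so we need U ≤ 13; but U = 14 > 13 — does not hold.

Violated: 2, 5, and 6.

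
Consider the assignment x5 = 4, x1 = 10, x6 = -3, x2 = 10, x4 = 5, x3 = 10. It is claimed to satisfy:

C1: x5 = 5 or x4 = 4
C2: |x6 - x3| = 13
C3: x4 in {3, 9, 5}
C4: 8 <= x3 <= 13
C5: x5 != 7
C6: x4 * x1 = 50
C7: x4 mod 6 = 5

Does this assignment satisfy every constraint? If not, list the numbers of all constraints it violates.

Constraint 1 does not hold.

C1: x5 = 4 ≠ 5 and x4 = 5 ≠ 4; both disjuncts false  fails
C2: |-3 - 10| = 13  holds
C3: x4 = 5 is in {3, 9, 5}  holds
C4: x3 = 10 lies in [8, 13]  holds
C5: x5 = 4, and 4 ≠ 7  holds
C6: x4 * x1 = 5 * 10 = 50  holds
C7: 5 mod 6 = 5  holds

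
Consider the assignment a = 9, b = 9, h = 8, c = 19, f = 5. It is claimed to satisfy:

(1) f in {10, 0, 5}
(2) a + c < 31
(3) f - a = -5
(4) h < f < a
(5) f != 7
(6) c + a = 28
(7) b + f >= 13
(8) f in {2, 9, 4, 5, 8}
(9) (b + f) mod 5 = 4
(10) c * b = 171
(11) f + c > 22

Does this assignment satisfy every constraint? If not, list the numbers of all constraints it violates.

No — constraints 3 and 4 are not satisfied.

(1) f = 5 is in {10, 0, 5} — holds.
(2) a + c = 9 + 19 = 28; 28 < 31 — holds.
(3) f - a = 5 - 9 = -4, not -5 — fails.
(4) values 8, 5, 9; h = 8 is not < f = 5 — fails.
(5) f = 5, and 5 ≠ 7 — holds.
(6) c + a = 19 + 9 = 28 — holds.
(7) b + f = 9 + 5 = 14; 14 ≥ 13 — holds.
(8) f = 5 is in {2, 9, 4, 5, 8} — holds.
(9) b + f = 14; 14 mod 5 = 4 — holds.
(10) c * b = 19 * 9 = 171 — holds.
(11) f + c = 5 + 19 = 24; 24 > 22 — holds.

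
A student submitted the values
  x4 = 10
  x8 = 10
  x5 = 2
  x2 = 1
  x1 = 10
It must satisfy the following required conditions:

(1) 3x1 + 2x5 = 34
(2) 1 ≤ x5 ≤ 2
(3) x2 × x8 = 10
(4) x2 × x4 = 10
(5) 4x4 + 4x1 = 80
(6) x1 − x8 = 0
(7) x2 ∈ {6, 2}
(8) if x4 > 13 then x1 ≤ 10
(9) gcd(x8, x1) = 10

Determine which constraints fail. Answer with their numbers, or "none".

Violated: 7.

(1) 3x1 + 2x5 = 3(10) + 2(2) = 34 — satisfied.
(2) x5 = 2 lies in [1, 2] — satisfied.
(3) x2 × x8 = 1 × 10 = 10 — satisfied.
(4) x2 × x4 = 1 × 10 = 10 — satisfied.
(5) 4x4 + 4x1 = 4(10) + 4(10) = 80 — satisfied.
(6) x1 − x8 = 10 − 10 = 0 — satisfied.
(7) x2 = 1 is not in {6, 2} — violated.
(8) x4 = 10, not > 13; antecedent false, conditional vacuously true — satisfied.
(9) gcd(10, 10) = 10 — satisfied.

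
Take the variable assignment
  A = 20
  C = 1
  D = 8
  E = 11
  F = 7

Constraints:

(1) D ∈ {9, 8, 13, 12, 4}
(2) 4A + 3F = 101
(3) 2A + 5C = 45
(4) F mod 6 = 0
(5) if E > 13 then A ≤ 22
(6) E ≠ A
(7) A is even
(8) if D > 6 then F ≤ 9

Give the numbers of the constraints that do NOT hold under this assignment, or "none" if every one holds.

Constraint 4 is violated.

(1) D = 8 is in {9, 8, 13, 12, 4} — holds.
(2) 4A + 3F = 4(20) + 3(7) = 101 — holds.
(3) 2A + 5C = 2(20) + 5(1) = 45 — holds.
(4) 7 mod 6 = 1, not 0 — does not hold.
(5) E = 11, not > 13; antecedent false, conditional vacuously true — holds.
(6) E = 11, A = 20; distinct — holds.
(7) A = 20 is even — holds.
(8) D = 8 > 6, so we need F ≤ 9; F = 7 ≤ 9 — holds.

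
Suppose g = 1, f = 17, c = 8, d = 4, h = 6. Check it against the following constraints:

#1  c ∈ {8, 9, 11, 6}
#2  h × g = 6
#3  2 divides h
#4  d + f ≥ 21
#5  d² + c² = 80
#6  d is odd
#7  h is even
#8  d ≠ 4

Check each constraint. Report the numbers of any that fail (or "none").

Constraints 6 and 8 do not hold.

#1 c = 8 is in {8, 9, 11, 6} — holds.
#2 h × g = 6 × 1 = 6 — holds.
#3 6 / 2 = 3, so 2 divides 6 — holds.
#4 d + f = 4 + 17 = 21; 21 ≥ 21 — holds.
#5 d² + c² = 4² + 8² = 16 + 64 = 80 — holds.
#6 d = 4 is even — does not hold.
#7 h = 6 is even — holds.
#8 d = 4, but 4 is required to differ — does not hold.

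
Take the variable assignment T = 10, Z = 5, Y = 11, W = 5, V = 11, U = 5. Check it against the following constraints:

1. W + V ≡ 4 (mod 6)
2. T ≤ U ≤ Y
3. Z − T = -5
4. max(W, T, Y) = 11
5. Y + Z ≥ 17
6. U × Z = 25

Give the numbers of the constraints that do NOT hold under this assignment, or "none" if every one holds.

1. W + V = 16; 16 mod 6 = 4 — holds.
2. values 10, 5, 11; T = 10 is not ≤ U = 5 — does not hold.
3. Z − T = 5 − 10 = -5 — holds.
4. max(5, 10, 11) = 11 — holds.
5. Y + Z = 11 + 5 = 16; 16 < 17, bound 17 not met — does not hold.
6. U × Z = 5 × 5 = 25 — holds.

Constraints 2 and 5 are violated.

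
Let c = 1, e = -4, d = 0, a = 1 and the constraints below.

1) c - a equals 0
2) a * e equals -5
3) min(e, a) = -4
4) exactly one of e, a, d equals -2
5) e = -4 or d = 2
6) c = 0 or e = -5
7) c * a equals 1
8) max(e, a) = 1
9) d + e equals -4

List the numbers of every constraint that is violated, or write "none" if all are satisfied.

1) c - a = 1 - 1 = 0 — OK.
2) a * e = 1 * (-4) = -4, not -5 — violated.
3) min(-4, 1) = -4 — OK.
4) e=-4, a=1, d=0; 0 of them equal -2, not exactly one — violated.
5) e = -4 = -4 (first disjunct) — OK.
6) c = 1 ≠ 0 and e = -4 ≠ -5; both disjuncts false — violated.
7) c * a = 1 * 1 = 1 — OK.
8) max(-4, 1) = 1 — OK.
9) d + e = 0 + (-4) = -4 — OK.

Constraints 2, 4, 6 do not hold.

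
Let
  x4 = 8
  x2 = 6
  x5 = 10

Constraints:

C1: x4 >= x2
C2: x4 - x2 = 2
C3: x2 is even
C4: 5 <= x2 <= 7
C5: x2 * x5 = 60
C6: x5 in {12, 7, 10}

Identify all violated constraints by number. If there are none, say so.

None — every constraint holds.

C1: x4 = 8, x2 = 6; 8 ≥ 6 — OK.
C2: x4 - x2 = 8 - 6 = 2 — OK.
C3: x2 = 6 is even — OK.
C4: x2 = 6 lies in [5, 7] — OK.
C5: x2 * x5 = 6 * 10 = 60 — OK.
C6: x5 = 10 is in {12, 7, 10} — OK.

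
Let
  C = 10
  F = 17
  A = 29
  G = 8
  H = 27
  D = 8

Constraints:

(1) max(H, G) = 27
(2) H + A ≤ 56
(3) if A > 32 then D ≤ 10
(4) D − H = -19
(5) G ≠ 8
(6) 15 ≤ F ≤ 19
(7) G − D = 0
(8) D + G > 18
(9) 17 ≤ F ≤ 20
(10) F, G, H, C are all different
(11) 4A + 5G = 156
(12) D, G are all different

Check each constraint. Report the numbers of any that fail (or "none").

Constraints 5, 8, 12 do not hold.

(1) max(27, 8) = 27 — holds.
(2) H + A = 27 + 29 = 56; 56 ≤ 56 — holds.
(3) A = 29, not > 32; antecedent false, conditional vacuously true — holds.
(4) D − H = 8 − 27 = -19 — holds.
(5) G = 8, but 8 is required to differ — fails.
(6) F = 17 lies in [15, 19] — holds.
(7) G − D = 8 − 8 = 0 — holds.
(8) D + G = 8 + 8 = 16; 16 ≤ 18, bound 18 not met — fails.
(9) F = 17 lies in [17, 20] — holds.
(10) values 17, 8, 27, 10 are pairwise distinct — holds.
(11) 4A + 5G = 4(29) + 5(8) = 156 — holds.
(12) D = G = 8, not all different — fails.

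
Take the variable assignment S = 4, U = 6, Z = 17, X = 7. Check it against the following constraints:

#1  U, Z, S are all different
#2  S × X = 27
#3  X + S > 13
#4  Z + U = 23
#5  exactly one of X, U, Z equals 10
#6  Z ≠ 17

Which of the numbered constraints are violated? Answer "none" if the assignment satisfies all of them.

#1 values 6, 17, 4 are pairwise distinct  true
#2 S × X = 4 × 7 = 28, not 27  false
#3 X + S = 7 + 4 = 11; 11 ≤ 13, bound 13 not met  false
#4 Z + U = 17 + 6 = 23  true
#5 X=7, U=6, Z=17; 0 of them equal 10, not exactly one  false
#6 Z = 17, but 17 is required to differ  false

Violated: 2, 3, 5, and 6.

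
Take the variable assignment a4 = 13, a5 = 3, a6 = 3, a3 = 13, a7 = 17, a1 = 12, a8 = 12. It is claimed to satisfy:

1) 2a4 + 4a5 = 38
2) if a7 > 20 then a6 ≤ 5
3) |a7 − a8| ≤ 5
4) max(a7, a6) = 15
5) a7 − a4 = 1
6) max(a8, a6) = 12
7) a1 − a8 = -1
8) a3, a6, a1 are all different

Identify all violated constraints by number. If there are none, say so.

1) 2a4 + 4a5 = 2(13) + 4(3) = 38 — holds.
2) a7 = 17, not > 20; antecedent false, conditional vacuously true — holds.
3) |17 − 12| = 5; 5 ≤ 5 — holds.
4) max(17, 3) = 17, not 15 — fails.
5) a7 − a4 = 17 − 13 = 4, not 1 — fails.
6) max(12, 3) = 12 — holds.
7) a1 − a8 = 12 − 12 = 0, not -1 — fails.
8) values 13, 3, 12 are pairwise distinct — holds.

Constraints 4, 5, and 7 do not hold.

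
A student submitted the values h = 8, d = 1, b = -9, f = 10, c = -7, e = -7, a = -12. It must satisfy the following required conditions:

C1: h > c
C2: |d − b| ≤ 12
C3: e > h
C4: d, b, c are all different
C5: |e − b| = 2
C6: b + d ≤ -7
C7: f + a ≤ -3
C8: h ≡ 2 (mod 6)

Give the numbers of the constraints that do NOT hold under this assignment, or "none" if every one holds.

Constraints 3, 7 are violated.

C1: h = 8, c = -7; 8 > -7  holds
C2: |1 − (-9)| = 10; 10 ≤ 12  holds
C3: e = -7, h = 8; -7 ≤ 8 (want >)  fails
C4: values 1, -9, -7 are pairwise distinct  holds
C5: |-7 − (-9)| = 2  holds
C6: b + d = -9 + 1 = -8; -8 ≤ -7  holds
C7: f + a = 10 + (-12) = -2; -2 > -3, bound -3 not met  fails
C8: 8 mod 6 = 2  holds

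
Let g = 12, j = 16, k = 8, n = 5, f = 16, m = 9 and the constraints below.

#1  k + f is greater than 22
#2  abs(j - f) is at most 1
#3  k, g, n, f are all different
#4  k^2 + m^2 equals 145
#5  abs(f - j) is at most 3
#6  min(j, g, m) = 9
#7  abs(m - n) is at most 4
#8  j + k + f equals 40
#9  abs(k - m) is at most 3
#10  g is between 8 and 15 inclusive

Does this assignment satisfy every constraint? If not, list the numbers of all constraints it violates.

Yes — all constraints hold.

#1 k + f = 8 + 16 = 24; 24 > 22 — holds.
#2 abs(16 - 16) = 0; 0 ≤ 1 — holds.
#3 values 8, 12, 5, 16 are pairwise distinct — holds.
#4 k^2 + m^2 = 8^2 + 9^2 = 64 + 81 = 145 — holds.
#5 abs(16 - 16) = 0; 0 ≤ 3 — holds.
#6 min(16, 12, 9) = 9 — holds.
#7 abs(9 - 5) = 4; 4 ≤ 4 — holds.
#8 j + k + f = 16 + 8 + 16 = 40 — holds.
#9 abs(8 - 9) = 1; 1 ≤ 3 — holds.
#10 g = 12 lies in [8, 15] — holds.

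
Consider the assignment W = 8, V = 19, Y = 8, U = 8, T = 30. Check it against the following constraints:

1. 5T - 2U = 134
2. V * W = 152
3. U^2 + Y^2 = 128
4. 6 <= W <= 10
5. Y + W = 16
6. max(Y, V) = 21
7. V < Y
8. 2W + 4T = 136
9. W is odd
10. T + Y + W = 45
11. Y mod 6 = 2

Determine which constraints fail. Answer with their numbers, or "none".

1. 5T - 2U = 5(30) - 2(8) = 134  ✓
2. V * W = 19 * 8 = 152  ✓
3. U^2 + Y^2 = 8^2 + 8^2 = 64 + 64 = 128  ✓
4. W = 8 lies in [6, 10]  ✓
5. Y + W = 8 + 8 = 16  ✓
6. max(8, 19) = 19, not 21  ✗
7. V = 19, Y = 8; 19 ≥ 8 (want <)  ✗
8. 2W + 4T = 2(8) + 4(30) = 136  ✓
9. W = 8 is even  ✗
10. T + Y + W = 30 + 8 + 8 = 46, not 45  ✗
11. 8 mod 6 = 2  ✓

The assignment fails constraints 6, 7, 9, and 10.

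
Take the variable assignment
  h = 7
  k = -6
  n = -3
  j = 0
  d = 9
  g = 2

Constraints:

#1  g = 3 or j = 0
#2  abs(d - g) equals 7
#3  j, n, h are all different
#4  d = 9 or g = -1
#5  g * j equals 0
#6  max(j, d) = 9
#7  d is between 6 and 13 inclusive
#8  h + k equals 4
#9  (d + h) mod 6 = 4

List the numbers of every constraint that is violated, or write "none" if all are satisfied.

The assignment fails constraint 8.

#1 g = 2 ≠ 3, but j = 0 = 0 (second disjunct)  holds
#2 abs(9 - 2) = 7  holds
#3 values 0, -3, 7 are pairwise distinct  holds
#4 d = 9 = 9 (first disjunct)  holds
#5 g * j = 2 * 0 = 0  holds
#6 max(0, 9) = 9  holds
#7 d = 9 lies in [6, 13]  holds
#8 h + k = 7 + (-6) = 1, not 4  fails
#9 d + h = 16; 16 mod 6 = 4  holds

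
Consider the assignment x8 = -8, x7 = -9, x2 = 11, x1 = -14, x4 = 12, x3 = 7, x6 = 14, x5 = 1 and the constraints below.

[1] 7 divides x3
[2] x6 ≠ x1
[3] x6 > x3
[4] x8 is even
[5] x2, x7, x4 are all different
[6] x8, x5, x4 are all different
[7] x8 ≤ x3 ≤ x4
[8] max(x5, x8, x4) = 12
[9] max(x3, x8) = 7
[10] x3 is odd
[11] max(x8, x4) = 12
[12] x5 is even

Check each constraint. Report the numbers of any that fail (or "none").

[1] 7 / 7 = 1, so 7 divides 7 — OK.
[2] x6 = 14, x1 = -14; distinct — OK.
[3] x6 = 14, x3 = 7; 14 > 7 — OK.
[4] x8 = -8 is even — OK.
[5] values 11, -9, 12 are pairwise distinct — OK.
[6] values -8, 1, 12 are pairwise distinct — OK.
[7] values -8 ≤ 7 ≤ 12 — OK.
[8] max(1, -8, 12) = 12 — OK.
[9] max(7, -8) = 7 — OK.
[10] x3 = 7 is odd — OK.
[11] max(-8, 12) = 12 — OK.
[12] x5 = 1 is odd — violated.

The assignment fails constraint 12.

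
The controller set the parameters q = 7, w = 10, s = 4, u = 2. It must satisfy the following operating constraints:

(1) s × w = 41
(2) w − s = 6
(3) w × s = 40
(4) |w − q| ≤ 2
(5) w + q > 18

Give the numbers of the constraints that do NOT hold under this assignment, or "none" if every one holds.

The assignment fails constraints 1, 4, 5.

(1) s × w = 4 × 10 = 40, not 41 — violated.
(2) w − s = 10 − 4 = 6 — OK.
(3) w × s = 10 × 4 = 40 — OK.
(4) |10 − 7| = 3; 3 > 2, exceeds bound 2 — violated.
(5) w + q = 10 + 7 = 17; 17 ≤ 18, bound 18 not met — violated.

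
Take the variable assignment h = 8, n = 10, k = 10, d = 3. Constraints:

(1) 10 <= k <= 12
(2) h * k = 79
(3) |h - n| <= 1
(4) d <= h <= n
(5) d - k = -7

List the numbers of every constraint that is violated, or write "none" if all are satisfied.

(1) k = 10 lies in [10, 12]  OK
(2) h * k = 8 * 10 = 80, not 79  FAIL
(3) |8 - 10| = 2; 2 > 1, exceeds bound 1  FAIL
(4) values 3 <= 8 <= 10  OK
(5) d - k = 3 - 10 = -7  OK

Constraints 2 and 3 are violated.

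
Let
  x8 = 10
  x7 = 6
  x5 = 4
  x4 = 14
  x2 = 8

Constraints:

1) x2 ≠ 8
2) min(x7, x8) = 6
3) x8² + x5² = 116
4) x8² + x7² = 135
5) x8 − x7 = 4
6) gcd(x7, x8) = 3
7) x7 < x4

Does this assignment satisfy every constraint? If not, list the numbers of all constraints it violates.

No — constraints 1, 4, 6 are not satisfied.

1) x2 = 8, but 8 is required to differ  no
2) min(6, 10) = 6  yes
3) x8² + x5² = 10² + 4² = 100 + 16 = 116  yes
4) x8² + x7² = 10² + 6² = 100 + 36 = 136, not 135  no
5) x8 − x7 = 10 − 6 = 4  yes
6) gcd(6, 10) = 2, not 3  no
7) x7 = 6, x4 = 14; 6 < 14  yes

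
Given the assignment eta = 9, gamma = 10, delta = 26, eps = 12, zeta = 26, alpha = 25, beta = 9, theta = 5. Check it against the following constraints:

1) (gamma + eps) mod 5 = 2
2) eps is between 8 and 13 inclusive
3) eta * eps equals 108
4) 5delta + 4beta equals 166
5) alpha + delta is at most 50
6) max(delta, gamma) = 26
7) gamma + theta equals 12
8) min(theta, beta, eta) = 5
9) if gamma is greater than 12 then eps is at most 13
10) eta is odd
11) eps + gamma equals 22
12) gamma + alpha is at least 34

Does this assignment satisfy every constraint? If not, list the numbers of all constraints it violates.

1) gamma + eps = 22; 22 mod 5 = 2  holds
2) eps = 12 lies in [8, 13]  holds
3) eta * eps = 9 * 12 = 108  holds
4) 5delta + 4beta = 5(26) + 4(9) = 166  holds
5) alpha + delta = 25 + 26 = 51; 51 > 50, bound 50 not met  fails
6) max(26, 10) = 26  holds
7) gamma + theta = 10 + 5 = 15, not 12  fails
8) min(5, 9, 9) = 5  holds
9) gamma = 10, not > 12; antecedent false, conditional vacuously true  holds
10) eta = 9 is odd  holds
11) eps + gamma = 12 + 10 = 22  holds
12) gamma + alpha = 10 + 25 = 35; 35 ≥ 34  holds

The assignment fails constraints 5 and 7.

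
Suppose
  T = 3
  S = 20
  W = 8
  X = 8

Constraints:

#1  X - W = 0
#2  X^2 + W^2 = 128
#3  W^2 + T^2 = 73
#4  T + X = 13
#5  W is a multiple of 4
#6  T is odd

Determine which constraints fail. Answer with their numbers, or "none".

#1 X - W = 8 - 8 = 0 — OK.
#2 X^2 + W^2 = 8^2 + 8^2 = 64 + 64 = 128 — OK.
#3 W^2 + T^2 = 8^2 + 3^2 = 64 + 9 = 73 — OK.
#4 T + X = 3 + 8 = 11, not 13 — violated.
#5 8 / 4 = 2, so 4 divides 8 — OK.
#6 T = 3 is odd — OK.

The assignment fails constraint 4.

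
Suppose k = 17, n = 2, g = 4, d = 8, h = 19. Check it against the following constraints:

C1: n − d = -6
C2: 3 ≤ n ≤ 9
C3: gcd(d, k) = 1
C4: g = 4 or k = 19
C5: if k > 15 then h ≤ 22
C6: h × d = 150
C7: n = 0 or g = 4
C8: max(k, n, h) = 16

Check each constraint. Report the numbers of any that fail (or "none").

C1: n − d = 2 − 8 = -6 — holds.
C2: n = 2 is outside [3, 9] — fails.
C3: gcd(8, 17) = 1 — holds.
C4: g = 4 = 4 (first disjunct) — holds.
C5: k = 17 > 15, so we need h ≤ 22; h = 19 ≤ 22 — holds.
C6: h × d = 19 × 8 = 152, not 150 — fails.
C7: n = 2 ≠ 0, but g = 4 = 4 (second disjunct) — holds.
C8: max(17, 2, 19) = 19, not 16 — fails.

No — constraints 2, 6, 8 are not satisfied.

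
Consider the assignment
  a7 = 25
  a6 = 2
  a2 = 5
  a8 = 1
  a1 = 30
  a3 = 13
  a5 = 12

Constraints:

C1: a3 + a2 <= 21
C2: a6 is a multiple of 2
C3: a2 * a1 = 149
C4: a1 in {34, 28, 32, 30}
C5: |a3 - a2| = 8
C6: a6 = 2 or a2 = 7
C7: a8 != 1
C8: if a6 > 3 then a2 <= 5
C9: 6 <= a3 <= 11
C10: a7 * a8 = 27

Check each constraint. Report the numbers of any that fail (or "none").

No — constraints 3, 7, 9, and 10 are not satisfied.

C1: a3 + a2 = 13 + 5 = 18; 18 ≤ 21  holds
C2: 2 / 2 = 1, so 2 divides 2  holds
C3: a2 * a1 = 5 * 30 = 150, not 149  fails
C4: a1 = 30 is in {34, 28, 32, 30}  holds
C5: |13 - 5| = 8  holds
C6: a6 = 2 = 2 (first disjunct)  holds
C7: a8 = 1, but 1 is required to differ  fails
C8: a6 = 2, not > 3; antecedent false, conditional vacuously true  holds
C9: a3 = 13 is outside [6, 11]  fails
C10: a7 * a8 = 25 * 1 = 25, not 27  fails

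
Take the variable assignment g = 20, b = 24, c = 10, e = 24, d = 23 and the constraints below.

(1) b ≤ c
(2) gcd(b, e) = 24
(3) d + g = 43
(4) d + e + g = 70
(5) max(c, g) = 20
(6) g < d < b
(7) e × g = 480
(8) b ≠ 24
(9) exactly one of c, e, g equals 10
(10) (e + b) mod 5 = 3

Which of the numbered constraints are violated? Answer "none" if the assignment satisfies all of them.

Constraints 1, 4, and 8 do not hold.

(1) b = 24, c = 10; 24 > 10 (want ≤) — does not hold.
(2) gcd(24, 24) = 24 — holds.
(3) d + g = 23 + 20 = 43 — holds.
(4) d + e + g = 23 + 24 + 20 = 67, not 70 — does not hold.
(5) max(10, 20) = 20 — holds.
(6) values 20 < 23 < 24 — holds.
(7) e × g = 24 × 20 = 480 — holds.
(8) b = 24, but 24 is required to differ — does not hold.
(9) c=10, e=24, g=20; 1 of them equals 10 — holds.
(10) e + b = 48; 48 mod 5 = 3 — holds.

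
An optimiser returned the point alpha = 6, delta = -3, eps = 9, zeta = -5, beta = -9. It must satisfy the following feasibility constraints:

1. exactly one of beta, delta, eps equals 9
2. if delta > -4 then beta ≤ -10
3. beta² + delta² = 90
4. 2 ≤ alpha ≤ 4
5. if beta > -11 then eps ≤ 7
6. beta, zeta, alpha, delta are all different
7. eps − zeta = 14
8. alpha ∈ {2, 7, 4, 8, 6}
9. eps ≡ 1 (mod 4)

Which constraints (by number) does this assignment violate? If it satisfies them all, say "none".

No — constraints 2, 4, and 5 are not satisfied.

1. beta=-9, delta=-3, eps=9; 1 of them equals 9  ✓
2. delta = -3 > -4, so we need beta ≤ -10; but beta = -9 > -10  ✗
3. beta² + delta² = (-9)² + (-3)² = 81 + 9 = 90  ✓
4. alpha = 6 is outside [2, 4]  ✗
5. beta = -9 > -11, so we need eps ≤ 7; but eps = 9 > 7  ✗
6. values -9, -5, 6, -3 are pairwise distinct  ✓
7. eps − zeta = 9 − (-5) = 14  ✓
8. alpha = 6 is in {2, 7, 4, 8, 6}  ✓
9. 9 mod 4 = 1  ✓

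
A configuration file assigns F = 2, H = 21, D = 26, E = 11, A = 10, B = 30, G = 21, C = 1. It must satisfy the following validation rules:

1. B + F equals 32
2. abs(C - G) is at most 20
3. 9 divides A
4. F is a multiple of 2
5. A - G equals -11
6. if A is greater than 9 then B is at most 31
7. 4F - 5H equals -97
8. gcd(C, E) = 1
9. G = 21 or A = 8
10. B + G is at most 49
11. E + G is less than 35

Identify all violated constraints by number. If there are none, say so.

1. B + F = 30 + 2 = 32 — satisfied.
2. abs(1 - 21) = 20; 20 ≤ 20 — satisfied.
3. 10 = 9*1 + 1, so 9 does not divide 10 — violated.
4. 2 / 2 = 1, so 2 divides 2 — satisfied.
5. A - G = 10 - 21 = -11 — satisfied.
6. A = 10 > 9, so we need B ≤ 31; B = 30 ≤ 31 — satisfied.
7. 4F - 5H = 4(2) - 5(21) = -97 — satisfied.
8. gcd(1, 11) = 1 — satisfied.
9. G = 21 = 21 (first disjunct) — satisfied.
10. B + G = 30 + 21 = 51; 51 > 49, bound 49 not met — violated.
11. E + G = 11 + 21 = 32; 32 < 35 — satisfied.

No — constraints 3, 10 are not satisfied.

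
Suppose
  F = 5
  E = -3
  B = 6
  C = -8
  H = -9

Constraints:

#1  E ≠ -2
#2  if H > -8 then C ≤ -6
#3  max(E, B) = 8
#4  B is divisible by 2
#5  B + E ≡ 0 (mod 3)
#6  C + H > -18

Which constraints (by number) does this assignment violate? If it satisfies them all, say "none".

Constraint 3 does not hold.

#1 E = -3, and -3 ≠ -2  holds
#2 H = -9, not > -8; antecedent false, conditional vacuously true  holds
#3 max(-3, 6) = 6, not 8  fails
#4 6 / 2 = 3, so 2 divides 6  holds
#5 B + E = 3; 3 mod 3 = 0  holds
#6 C + H = -8 + (-9) = -17; -17 > -18  holds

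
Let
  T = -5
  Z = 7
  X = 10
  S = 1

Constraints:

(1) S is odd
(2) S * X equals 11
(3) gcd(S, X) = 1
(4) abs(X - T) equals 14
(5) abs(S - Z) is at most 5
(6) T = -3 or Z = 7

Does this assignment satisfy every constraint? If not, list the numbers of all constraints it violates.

(1) S = 1 is odd  true
(2) S * X = 1 * 10 = 10, not 11  false
(3) gcd(1, 10) = 1  true
(4) abs(10 - (-5)) = 15, not 14  false
(5) abs(1 - 7) = 6; 6 > 5, exceeds bound 5  false
(6) T = -5 ≠ -3, but Z = 7 = 7 (second disjunct)  true

The assignment fails constraints 2, 4, 5.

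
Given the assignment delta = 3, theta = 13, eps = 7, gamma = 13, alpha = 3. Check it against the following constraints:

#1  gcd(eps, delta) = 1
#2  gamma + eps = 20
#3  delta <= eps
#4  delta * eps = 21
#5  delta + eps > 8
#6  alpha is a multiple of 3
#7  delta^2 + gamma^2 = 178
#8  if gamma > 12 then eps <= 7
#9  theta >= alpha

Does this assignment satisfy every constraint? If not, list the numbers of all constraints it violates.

Yes — all constraints hold.

#1 gcd(7, 3) = 1 — holds.
#2 gamma + eps = 13 + 7 = 20 — holds.
#3 delta = 3, eps = 7; 3 ≤ 7 — holds.
#4 delta * eps = 3 * 7 = 21 — holds.
#5 delta + eps = 3 + 7 = 10; 10 > 8 — holds.
#6 3 / 3 = 1, so 3 divides 3 — holds.
#7 delta^2 + gamma^2 = 3^2 + 13^2 = 9 + 169 = 178 — holds.
#8 gamma = 13 > 12, so we need eps ≤ 7; eps = 7 ≤ 7 — holds.
#9 theta = 13, alpha = 3; 13 ≥ 3 — holds.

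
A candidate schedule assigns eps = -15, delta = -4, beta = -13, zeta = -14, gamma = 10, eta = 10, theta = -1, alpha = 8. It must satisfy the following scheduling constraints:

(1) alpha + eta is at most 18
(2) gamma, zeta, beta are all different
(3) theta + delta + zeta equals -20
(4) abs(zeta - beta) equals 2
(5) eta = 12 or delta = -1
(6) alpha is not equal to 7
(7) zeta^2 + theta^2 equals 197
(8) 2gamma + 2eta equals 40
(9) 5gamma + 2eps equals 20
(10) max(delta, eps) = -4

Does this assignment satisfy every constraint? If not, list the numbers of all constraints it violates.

(1) alpha + eta = 8 + 10 = 18; 18 ≤ 18 — holds.
(2) values 10, -14, -13 are pairwise distinct — holds.
(3) theta + delta + zeta = -1 + (-4) + (-14) = -19, not -20 — does not hold.
(4) abs(-14 - (-13)) = 1, not 2 — does not hold.
(5) eta = 10 ≠ 12 and delta = -4 ≠ -1; both disjuncts false — does not hold.
(6) alpha = 8, and 8 ≠ 7 — holds.
(7) zeta^2 + theta^2 = (-14)^2 + (-1)^2 = 196 + 1 = 197 — holds.
(8) 2gamma + 2eta = 2(10) + 2(10) = 40 — holds.
(9) 5gamma + 2eps = 5(10) + 2(-15) = 20 — holds.
(10) max(-4, -15) = -4 — holds.

Violated: 3, 4, and 5.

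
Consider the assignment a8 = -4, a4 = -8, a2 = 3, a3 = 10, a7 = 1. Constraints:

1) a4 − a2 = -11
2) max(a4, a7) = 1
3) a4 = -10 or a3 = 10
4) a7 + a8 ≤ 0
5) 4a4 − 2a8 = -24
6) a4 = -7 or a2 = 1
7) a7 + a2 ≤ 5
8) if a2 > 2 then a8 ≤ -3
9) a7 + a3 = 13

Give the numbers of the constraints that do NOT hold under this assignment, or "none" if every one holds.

Violated: 6, 9.

1) a4 − a2 = -8 − 3 = -11  yes
2) max(-8, 1) = 1  yes
3) a4 = -8 ≠ -10, but a3 = 10 = 10 (second disjunct)  yes
4) a7 + a8 = 1 + (-4) = -3; -3 ≤ 0  yes
5) 4a4 − 2a8 = 4(-8) − 2(-4) = -24  yes
6) a4 = -8 ≠ -7 and a2 = 3 ≠ 1; both disjuncts false  no
7) a7 + a2 = 1 + 3 = 4; 4 ≤ 5  yes
8) a2 = 3 > 2, so we need a8 ≤ -3; a8 = -4 ≤ -3  yes
9) a7 + a3 = 1 + 10 = 11, not 13  no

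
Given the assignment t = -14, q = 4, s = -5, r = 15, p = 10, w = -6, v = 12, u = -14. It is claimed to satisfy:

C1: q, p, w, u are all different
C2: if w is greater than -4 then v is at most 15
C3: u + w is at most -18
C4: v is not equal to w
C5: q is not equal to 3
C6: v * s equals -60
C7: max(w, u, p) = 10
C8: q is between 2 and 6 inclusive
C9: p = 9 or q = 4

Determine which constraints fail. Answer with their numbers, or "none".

No violations.

C1: values 4, 10, -6, -14 are pairwise distinct — satisfied.
C2: w = -6, not > -4; antecedent false, conditional vacuously true — satisfied.
C3: u + w = -14 + (-6) = -20; -20 ≤ -18 — satisfied.
C4: v = 12, w = -6; distinct — satisfied.
C5: q = 4, and 4 ≠ 3 — satisfied.
C6: v * s = 12 * (-5) = -60 — satisfied.
C7: max(-6, -14, 10) = 10 — satisfied.
C8: q = 4 lies in [2, 6] — satisfied.
C9: p = 10 ≠ 9, but q = 4 = 4 (second disjunct) — satisfied.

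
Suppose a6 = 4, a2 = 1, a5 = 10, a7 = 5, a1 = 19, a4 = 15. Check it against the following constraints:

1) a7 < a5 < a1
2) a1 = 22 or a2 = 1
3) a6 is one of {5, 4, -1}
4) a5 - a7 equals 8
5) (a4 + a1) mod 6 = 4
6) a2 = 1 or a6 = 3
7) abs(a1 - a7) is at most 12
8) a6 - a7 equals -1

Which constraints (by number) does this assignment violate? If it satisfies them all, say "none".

1) values 5 < 10 < 19 — OK.
2) a1 = 19 ≠ 22, but a2 = 1 = 1 (second disjunct) — OK.
3) a6 = 4 is in {5, 4, -1} — OK.
4) a5 - a7 = 10 - 5 = 5, not 8 — violated.
5) a4 + a1 = 34; 34 mod 6 = 4 — OK.
6) a2 = 1 = 1 (first disjunct) — OK.
7) abs(19 - 5) = 14; 14 > 12, exceeds bound 12 — violated.
8) a6 - a7 = 4 - 5 = -1 — OK.

Violated: 4, 7.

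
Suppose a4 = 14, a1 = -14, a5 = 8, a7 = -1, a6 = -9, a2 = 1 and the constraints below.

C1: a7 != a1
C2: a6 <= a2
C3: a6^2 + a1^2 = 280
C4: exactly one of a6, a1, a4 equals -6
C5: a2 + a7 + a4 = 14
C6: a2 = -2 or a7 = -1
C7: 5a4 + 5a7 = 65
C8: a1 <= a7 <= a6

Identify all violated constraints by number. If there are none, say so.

The assignment fails constraints 3, 4, 8.

C1: a7 = -1, a1 = -14; distinct  true
C2: a6 = -9, a2 = 1; -9 ≤ 1  true
C3: a6^2 + a1^2 = (-9)^2 + (-14)^2 = 81 + 196 = 277, not 280  false
C4: a6=-9, a1=-14, a4=14; 0 of them equal -6, not exactly one  false
C5: a2 + a7 + a4 = 1 + (-1) + 14 = 14  true
C6: a2 = 1 ≠ -2, but a7 = -1 = -1 (second disjunct)  true
C7: 5a4 + 5a7 = 5(14) + 5(-1) = 65  true
C8: values -14, -1, -9; a7 = -1 is not <= a6 = -9  false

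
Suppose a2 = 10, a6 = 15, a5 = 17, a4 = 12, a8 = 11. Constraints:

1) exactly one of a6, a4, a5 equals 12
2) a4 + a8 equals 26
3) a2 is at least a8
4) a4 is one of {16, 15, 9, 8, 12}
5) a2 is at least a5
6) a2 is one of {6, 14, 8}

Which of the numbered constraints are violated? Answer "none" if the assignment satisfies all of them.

1) a6=15, a4=12, a5=17; 1 of them equals 12  holds
2) a4 + a8 = 12 + 11 = 23, not 26  fails
3) a2 = 10, a8 = 11; 10 < 11 (want ≥)  fails
4) a4 = 12 is in {16, 15, 9, 8, 12}  holds
5) a2 = 10, a5 = 17; 10 < 17 (want ≥)  fails
6) a2 = 10 is not in {6, 14, 8}  fails

No — constraints 2, 3, 5, 6 are not satisfied.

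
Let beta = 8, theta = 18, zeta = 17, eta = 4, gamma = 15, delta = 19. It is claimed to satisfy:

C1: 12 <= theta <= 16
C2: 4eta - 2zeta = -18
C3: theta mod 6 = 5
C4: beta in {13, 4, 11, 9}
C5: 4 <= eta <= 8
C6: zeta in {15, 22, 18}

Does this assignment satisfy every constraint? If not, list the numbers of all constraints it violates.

Constraints 1, 3, 4, and 6 are violated.

C1: theta = 18 is outside [12, 16] — violated.
C2: 4eta - 2zeta = 4(4) - 2(17) = -18 — satisfied.
C3: 18 mod 6 = 0, not 5 — violated.
C4: beta = 8 is not in {13, 4, 11, 9} — violated.
C5: eta = 4 lies in [4, 8] — satisfied.
C6: zeta = 17 is not in {15, 22, 18} — violated.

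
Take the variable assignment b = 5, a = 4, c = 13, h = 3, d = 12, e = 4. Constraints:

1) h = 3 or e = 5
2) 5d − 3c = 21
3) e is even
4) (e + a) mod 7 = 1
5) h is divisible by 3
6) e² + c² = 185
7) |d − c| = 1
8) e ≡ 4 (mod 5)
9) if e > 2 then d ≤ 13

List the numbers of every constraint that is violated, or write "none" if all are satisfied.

No violations.

1) h = 3 = 3 (first disjunct)  ✔
2) 5d − 3c = 5(12) − 3(13) = 21  ✔
3) e = 4 is even  ✔
4) e + a = 8; 8 mod 7 = 1  ✔
5) 3 / 3 = 1, so 3 divides 3  ✔
6) e² + c² = 4² + 13² = 16 + 169 = 185  ✔
7) |12 − 13| = 1  ✔
8) 4 mod 5 = 4  ✔
9) e = 4 > 2, so we need d ≤ 13; d = 12 ≤ 13  ✔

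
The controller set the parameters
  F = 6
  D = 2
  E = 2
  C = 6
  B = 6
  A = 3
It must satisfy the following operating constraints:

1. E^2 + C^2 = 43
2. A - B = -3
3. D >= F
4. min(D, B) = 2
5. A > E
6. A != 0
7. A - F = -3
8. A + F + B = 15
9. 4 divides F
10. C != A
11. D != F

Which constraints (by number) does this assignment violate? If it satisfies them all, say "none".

Violated: 1, 3, 9.

1. E^2 + C^2 = 2^2 + 6^2 = 4 + 36 = 40, not 43 — fails.
2. A - B = 3 - 6 = -3 — holds.
3. D = 2, F = 6; 2 < 6 (want ≥) — fails.
4. min(2, 6) = 2 — holds.
5. A = 3, E = 2; 3 > 2 — holds.
6. A = 3, and 3 ≠ 0 — holds.
7. A - F = 3 - 6 = -3 — holds.
8. A + F + B = 3 + 6 + 6 = 15 — holds.
9. 6 = 4*1 + 2, so 4 does not divide 6 — fails.
10. C = 6, A = 3; distinct — holds.
11. D = 2, F = 6; distinct — holds.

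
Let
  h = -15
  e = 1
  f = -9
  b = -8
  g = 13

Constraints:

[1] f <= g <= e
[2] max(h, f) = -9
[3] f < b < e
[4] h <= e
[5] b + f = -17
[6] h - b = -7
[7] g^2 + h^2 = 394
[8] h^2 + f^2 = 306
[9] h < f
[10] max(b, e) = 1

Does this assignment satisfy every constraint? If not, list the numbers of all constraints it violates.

Violated: 1.

[1] values -9, 13, 1; g = 13 is not <= e = 1 — violated.
[2] max(-15, -9) = -9 — OK.
[3] values -9 < -8 < 1 — OK.
[4] h = -15, e = 1; -15 ≤ 1 — OK.
[5] b + f = -8 + (-9) = -17 — OK.
[6] h - b = -15 - (-8) = -7 — OK.
[7] g^2 + h^2 = 13^2 + (-15)^2 = 169 + 225 = 394 — OK.
[8] h^2 + f^2 = (-15)^2 + (-9)^2 = 225 + 81 = 306 — OK.
[9] h = -15, f = -9; -15 < -9 — OK.
[10] max(-8, 1) = 1 — OK.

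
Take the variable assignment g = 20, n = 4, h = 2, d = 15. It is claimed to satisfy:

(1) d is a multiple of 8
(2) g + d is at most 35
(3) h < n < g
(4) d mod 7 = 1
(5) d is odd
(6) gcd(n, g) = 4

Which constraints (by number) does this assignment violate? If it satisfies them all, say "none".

Constraint 1 is violated.

(1) 15 = 8*1 + 7, so 8 does not divide 15  false
(2) g + d = 20 + 15 = 35; 35 ≤ 35  true
(3) values 2 < 4 < 20  true
(4) 15 mod 7 = 1  true
(5) d = 15 is odd  true
(6) gcd(4, 20) = 4  true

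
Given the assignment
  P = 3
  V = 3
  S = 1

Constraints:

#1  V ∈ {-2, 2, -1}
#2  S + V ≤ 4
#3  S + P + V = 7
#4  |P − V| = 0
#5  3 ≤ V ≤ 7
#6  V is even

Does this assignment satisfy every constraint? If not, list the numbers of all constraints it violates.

#1 V = 3 is not in {-2, 2, -1}  ✗
#2 S + V = 1 + 3 = 4; 4 ≤ 4  ✓
#3 S + P + V = 1 + 3 + 3 = 7  ✓
#4 |3 − 3| = 0  ✓
#5 V = 3 lies in [3, 7]  ✓
#6 V = 3 is odd  ✗

The assignment fails constraints 1 and 6.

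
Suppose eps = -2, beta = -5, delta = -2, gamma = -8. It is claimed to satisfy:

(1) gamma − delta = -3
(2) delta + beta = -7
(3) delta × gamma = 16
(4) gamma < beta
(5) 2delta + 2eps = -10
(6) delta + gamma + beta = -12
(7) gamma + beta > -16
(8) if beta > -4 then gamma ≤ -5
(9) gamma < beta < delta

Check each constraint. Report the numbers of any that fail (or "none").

No — constraints 1, 5, and 6 are not satisfied.

(1) gamma − delta = -8 − (-2) = -6, not -3  ✗
(2) delta + beta = -2 + (-5) = -7  ✓
(3) delta × gamma = -2 × (-8) = 16  ✓
(4) gamma = -8, beta = -5; -8 < -5  ✓
(5) 2delta + 2eps = 2(-2) + 2(-2) = -8, not -10  ✗
(6) delta + gamma + beta = -2 + (-8) + (-5) = -15, not -12  ✗
(7) gamma + beta = -8 + (-5) = -13; -13 > -16  ✓
(8) beta = -5, not > -4; antecedent false, conditional vacuously true  ✓
(9) values -8 < -5 < -2  ✓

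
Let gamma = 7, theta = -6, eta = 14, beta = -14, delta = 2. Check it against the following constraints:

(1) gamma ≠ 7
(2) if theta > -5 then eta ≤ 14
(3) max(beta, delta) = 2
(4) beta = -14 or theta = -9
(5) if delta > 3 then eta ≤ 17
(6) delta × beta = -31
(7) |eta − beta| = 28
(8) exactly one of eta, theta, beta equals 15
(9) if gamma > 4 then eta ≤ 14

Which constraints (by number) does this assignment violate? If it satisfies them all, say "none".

No — constraints 1, 6, and 8 are not satisfied.

(1) gamma = 7, but 7 is required to differ — fails.
(2) theta = -6, not > -5; antecedent false, conditional vacuously true — holds.
(3) max(-14, 2) = 2 — holds.
(4) beta = -14 = -14 (first disjunct) — holds.
(5) delta = 2, not > 3; antecedent false, conditional vacuously true — holds.
(6) delta × beta = 2 × (-14) = -28, not -31 — fails.
(7) |14 − (-14)| = 28 — holds.
(8) eta=14, theta=-6, beta=-14; 0 of them equal 15, not exactly one — fails.
(9) gamma = 7 > 4, so we need eta ≤ 14; eta = 14 ≤ 14 — holds.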